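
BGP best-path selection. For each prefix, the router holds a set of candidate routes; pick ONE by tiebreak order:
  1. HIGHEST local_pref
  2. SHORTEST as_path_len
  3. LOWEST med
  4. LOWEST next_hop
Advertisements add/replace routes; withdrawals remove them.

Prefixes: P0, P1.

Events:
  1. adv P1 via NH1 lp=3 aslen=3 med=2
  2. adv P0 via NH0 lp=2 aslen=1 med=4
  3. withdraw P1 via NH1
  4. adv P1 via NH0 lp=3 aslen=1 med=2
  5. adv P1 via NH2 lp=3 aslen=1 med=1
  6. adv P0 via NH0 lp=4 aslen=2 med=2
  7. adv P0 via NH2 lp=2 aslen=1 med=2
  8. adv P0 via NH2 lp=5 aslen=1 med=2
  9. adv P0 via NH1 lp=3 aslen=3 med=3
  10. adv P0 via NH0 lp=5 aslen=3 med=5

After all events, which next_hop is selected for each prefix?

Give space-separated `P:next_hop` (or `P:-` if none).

Op 1: best P0=- P1=NH1
Op 2: best P0=NH0 P1=NH1
Op 3: best P0=NH0 P1=-
Op 4: best P0=NH0 P1=NH0
Op 5: best P0=NH0 P1=NH2
Op 6: best P0=NH0 P1=NH2
Op 7: best P0=NH0 P1=NH2
Op 8: best P0=NH2 P1=NH2
Op 9: best P0=NH2 P1=NH2
Op 10: best P0=NH2 P1=NH2

Answer: P0:NH2 P1:NH2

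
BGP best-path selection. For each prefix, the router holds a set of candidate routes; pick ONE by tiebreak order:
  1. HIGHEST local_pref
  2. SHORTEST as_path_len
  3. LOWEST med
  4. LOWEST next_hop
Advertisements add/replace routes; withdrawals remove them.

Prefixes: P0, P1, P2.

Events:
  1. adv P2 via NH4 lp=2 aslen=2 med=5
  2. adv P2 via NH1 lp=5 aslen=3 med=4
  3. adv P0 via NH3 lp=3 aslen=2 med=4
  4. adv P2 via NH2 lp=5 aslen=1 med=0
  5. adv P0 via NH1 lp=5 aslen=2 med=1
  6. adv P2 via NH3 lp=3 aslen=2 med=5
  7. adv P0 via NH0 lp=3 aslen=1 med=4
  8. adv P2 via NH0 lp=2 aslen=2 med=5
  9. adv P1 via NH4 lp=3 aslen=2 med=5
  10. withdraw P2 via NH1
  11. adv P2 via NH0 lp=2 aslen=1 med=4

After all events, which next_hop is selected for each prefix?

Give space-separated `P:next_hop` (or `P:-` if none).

Op 1: best P0=- P1=- P2=NH4
Op 2: best P0=- P1=- P2=NH1
Op 3: best P0=NH3 P1=- P2=NH1
Op 4: best P0=NH3 P1=- P2=NH2
Op 5: best P0=NH1 P1=- P2=NH2
Op 6: best P0=NH1 P1=- P2=NH2
Op 7: best P0=NH1 P1=- P2=NH2
Op 8: best P0=NH1 P1=- P2=NH2
Op 9: best P0=NH1 P1=NH4 P2=NH2
Op 10: best P0=NH1 P1=NH4 P2=NH2
Op 11: best P0=NH1 P1=NH4 P2=NH2

Answer: P0:NH1 P1:NH4 P2:NH2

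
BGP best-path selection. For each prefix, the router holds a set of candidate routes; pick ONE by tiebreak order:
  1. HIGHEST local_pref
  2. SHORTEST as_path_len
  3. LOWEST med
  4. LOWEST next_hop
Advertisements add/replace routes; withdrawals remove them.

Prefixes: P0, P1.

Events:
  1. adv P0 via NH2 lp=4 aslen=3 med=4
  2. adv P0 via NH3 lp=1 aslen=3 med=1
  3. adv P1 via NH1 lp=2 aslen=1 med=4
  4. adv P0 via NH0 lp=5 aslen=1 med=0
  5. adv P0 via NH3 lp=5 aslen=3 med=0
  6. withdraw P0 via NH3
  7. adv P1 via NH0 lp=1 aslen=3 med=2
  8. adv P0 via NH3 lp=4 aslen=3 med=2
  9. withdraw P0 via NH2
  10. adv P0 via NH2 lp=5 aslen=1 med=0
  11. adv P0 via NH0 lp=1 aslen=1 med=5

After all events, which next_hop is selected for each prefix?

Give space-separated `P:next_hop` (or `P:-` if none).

Op 1: best P0=NH2 P1=-
Op 2: best P0=NH2 P1=-
Op 3: best P0=NH2 P1=NH1
Op 4: best P0=NH0 P1=NH1
Op 5: best P0=NH0 P1=NH1
Op 6: best P0=NH0 P1=NH1
Op 7: best P0=NH0 P1=NH1
Op 8: best P0=NH0 P1=NH1
Op 9: best P0=NH0 P1=NH1
Op 10: best P0=NH0 P1=NH1
Op 11: best P0=NH2 P1=NH1

Answer: P0:NH2 P1:NH1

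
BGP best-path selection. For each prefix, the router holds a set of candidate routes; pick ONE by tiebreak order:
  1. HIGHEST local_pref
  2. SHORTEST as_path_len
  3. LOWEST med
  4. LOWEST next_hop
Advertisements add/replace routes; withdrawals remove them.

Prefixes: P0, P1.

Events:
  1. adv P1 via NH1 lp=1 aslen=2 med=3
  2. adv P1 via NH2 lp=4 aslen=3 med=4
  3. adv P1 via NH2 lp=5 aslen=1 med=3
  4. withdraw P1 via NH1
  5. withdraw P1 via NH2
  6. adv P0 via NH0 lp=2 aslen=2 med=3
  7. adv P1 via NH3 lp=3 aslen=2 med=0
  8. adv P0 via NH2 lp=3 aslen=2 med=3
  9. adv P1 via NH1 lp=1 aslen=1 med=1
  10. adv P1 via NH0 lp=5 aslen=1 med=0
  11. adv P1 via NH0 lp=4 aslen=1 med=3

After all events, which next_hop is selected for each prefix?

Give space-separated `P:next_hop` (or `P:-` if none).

Op 1: best P0=- P1=NH1
Op 2: best P0=- P1=NH2
Op 3: best P0=- P1=NH2
Op 4: best P0=- P1=NH2
Op 5: best P0=- P1=-
Op 6: best P0=NH0 P1=-
Op 7: best P0=NH0 P1=NH3
Op 8: best P0=NH2 P1=NH3
Op 9: best P0=NH2 P1=NH3
Op 10: best P0=NH2 P1=NH0
Op 11: best P0=NH2 P1=NH0

Answer: P0:NH2 P1:NH0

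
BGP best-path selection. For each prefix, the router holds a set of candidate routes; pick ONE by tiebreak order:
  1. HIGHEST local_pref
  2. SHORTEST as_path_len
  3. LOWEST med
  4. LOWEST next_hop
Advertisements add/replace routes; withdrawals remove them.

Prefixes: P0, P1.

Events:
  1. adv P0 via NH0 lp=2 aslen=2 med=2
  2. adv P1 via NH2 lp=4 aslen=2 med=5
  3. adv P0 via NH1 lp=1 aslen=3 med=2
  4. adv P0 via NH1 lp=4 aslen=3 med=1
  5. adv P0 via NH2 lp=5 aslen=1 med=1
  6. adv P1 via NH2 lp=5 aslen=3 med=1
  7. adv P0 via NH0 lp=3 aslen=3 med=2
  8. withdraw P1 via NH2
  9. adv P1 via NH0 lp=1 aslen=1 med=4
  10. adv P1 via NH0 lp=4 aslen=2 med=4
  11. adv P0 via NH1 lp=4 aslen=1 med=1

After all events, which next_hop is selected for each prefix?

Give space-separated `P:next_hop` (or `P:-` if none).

Op 1: best P0=NH0 P1=-
Op 2: best P0=NH0 P1=NH2
Op 3: best P0=NH0 P1=NH2
Op 4: best P0=NH1 P1=NH2
Op 5: best P0=NH2 P1=NH2
Op 6: best P0=NH2 P1=NH2
Op 7: best P0=NH2 P1=NH2
Op 8: best P0=NH2 P1=-
Op 9: best P0=NH2 P1=NH0
Op 10: best P0=NH2 P1=NH0
Op 11: best P0=NH2 P1=NH0

Answer: P0:NH2 P1:NH0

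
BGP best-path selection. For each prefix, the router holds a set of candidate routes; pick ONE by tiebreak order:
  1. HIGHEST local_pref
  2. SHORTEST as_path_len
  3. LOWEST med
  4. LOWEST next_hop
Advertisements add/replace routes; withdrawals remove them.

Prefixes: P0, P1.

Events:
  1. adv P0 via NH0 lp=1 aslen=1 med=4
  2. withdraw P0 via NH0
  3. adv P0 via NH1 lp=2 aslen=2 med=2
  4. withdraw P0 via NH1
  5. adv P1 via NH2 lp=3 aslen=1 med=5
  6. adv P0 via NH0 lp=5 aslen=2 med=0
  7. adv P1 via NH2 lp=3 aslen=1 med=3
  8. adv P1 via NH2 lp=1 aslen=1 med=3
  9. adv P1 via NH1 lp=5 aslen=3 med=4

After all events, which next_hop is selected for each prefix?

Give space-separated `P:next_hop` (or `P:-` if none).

Answer: P0:NH0 P1:NH1

Derivation:
Op 1: best P0=NH0 P1=-
Op 2: best P0=- P1=-
Op 3: best P0=NH1 P1=-
Op 4: best P0=- P1=-
Op 5: best P0=- P1=NH2
Op 6: best P0=NH0 P1=NH2
Op 7: best P0=NH0 P1=NH2
Op 8: best P0=NH0 P1=NH2
Op 9: best P0=NH0 P1=NH1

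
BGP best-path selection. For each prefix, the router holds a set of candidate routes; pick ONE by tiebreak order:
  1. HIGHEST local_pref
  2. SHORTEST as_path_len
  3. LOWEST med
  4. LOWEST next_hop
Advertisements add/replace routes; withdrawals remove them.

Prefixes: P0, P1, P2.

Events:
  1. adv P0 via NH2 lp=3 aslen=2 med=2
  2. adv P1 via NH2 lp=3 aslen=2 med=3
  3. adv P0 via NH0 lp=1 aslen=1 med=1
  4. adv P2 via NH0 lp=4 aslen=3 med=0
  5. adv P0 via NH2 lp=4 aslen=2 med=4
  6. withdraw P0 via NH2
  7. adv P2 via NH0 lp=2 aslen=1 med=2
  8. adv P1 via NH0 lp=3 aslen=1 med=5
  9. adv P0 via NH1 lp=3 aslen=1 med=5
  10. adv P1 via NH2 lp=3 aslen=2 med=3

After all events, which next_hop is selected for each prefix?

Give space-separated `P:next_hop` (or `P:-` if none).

Op 1: best P0=NH2 P1=- P2=-
Op 2: best P0=NH2 P1=NH2 P2=-
Op 3: best P0=NH2 P1=NH2 P2=-
Op 4: best P0=NH2 P1=NH2 P2=NH0
Op 5: best P0=NH2 P1=NH2 P2=NH0
Op 6: best P0=NH0 P1=NH2 P2=NH0
Op 7: best P0=NH0 P1=NH2 P2=NH0
Op 8: best P0=NH0 P1=NH0 P2=NH0
Op 9: best P0=NH1 P1=NH0 P2=NH0
Op 10: best P0=NH1 P1=NH0 P2=NH0

Answer: P0:NH1 P1:NH0 P2:NH0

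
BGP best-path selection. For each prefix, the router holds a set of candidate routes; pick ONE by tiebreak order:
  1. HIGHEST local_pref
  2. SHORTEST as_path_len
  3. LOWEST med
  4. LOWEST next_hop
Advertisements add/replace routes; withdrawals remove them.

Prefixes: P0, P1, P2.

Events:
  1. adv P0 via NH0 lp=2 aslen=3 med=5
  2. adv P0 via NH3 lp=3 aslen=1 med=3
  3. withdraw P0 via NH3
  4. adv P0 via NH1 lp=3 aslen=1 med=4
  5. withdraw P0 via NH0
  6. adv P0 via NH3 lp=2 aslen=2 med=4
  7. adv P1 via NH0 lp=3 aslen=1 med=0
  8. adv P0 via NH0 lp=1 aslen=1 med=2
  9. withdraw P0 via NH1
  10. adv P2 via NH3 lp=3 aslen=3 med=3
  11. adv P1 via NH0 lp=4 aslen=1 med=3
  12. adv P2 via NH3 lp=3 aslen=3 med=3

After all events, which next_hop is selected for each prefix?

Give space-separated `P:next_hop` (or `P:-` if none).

Answer: P0:NH3 P1:NH0 P2:NH3

Derivation:
Op 1: best P0=NH0 P1=- P2=-
Op 2: best P0=NH3 P1=- P2=-
Op 3: best P0=NH0 P1=- P2=-
Op 4: best P0=NH1 P1=- P2=-
Op 5: best P0=NH1 P1=- P2=-
Op 6: best P0=NH1 P1=- P2=-
Op 7: best P0=NH1 P1=NH0 P2=-
Op 8: best P0=NH1 P1=NH0 P2=-
Op 9: best P0=NH3 P1=NH0 P2=-
Op 10: best P0=NH3 P1=NH0 P2=NH3
Op 11: best P0=NH3 P1=NH0 P2=NH3
Op 12: best P0=NH3 P1=NH0 P2=NH3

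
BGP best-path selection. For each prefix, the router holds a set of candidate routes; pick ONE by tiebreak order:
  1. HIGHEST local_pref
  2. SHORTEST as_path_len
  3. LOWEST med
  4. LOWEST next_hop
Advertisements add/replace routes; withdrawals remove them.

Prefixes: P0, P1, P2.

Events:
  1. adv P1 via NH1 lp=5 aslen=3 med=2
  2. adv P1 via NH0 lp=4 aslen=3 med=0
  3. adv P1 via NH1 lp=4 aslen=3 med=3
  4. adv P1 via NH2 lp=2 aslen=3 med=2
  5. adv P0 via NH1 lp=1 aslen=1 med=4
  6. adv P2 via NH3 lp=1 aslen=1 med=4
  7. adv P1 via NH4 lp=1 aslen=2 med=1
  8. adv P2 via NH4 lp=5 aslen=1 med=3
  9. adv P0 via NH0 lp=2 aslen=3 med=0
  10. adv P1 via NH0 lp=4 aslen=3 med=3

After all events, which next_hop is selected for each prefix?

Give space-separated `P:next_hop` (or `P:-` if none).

Op 1: best P0=- P1=NH1 P2=-
Op 2: best P0=- P1=NH1 P2=-
Op 3: best P0=- P1=NH0 P2=-
Op 4: best P0=- P1=NH0 P2=-
Op 5: best P0=NH1 P1=NH0 P2=-
Op 6: best P0=NH1 P1=NH0 P2=NH3
Op 7: best P0=NH1 P1=NH0 P2=NH3
Op 8: best P0=NH1 P1=NH0 P2=NH4
Op 9: best P0=NH0 P1=NH0 P2=NH4
Op 10: best P0=NH0 P1=NH0 P2=NH4

Answer: P0:NH0 P1:NH0 P2:NH4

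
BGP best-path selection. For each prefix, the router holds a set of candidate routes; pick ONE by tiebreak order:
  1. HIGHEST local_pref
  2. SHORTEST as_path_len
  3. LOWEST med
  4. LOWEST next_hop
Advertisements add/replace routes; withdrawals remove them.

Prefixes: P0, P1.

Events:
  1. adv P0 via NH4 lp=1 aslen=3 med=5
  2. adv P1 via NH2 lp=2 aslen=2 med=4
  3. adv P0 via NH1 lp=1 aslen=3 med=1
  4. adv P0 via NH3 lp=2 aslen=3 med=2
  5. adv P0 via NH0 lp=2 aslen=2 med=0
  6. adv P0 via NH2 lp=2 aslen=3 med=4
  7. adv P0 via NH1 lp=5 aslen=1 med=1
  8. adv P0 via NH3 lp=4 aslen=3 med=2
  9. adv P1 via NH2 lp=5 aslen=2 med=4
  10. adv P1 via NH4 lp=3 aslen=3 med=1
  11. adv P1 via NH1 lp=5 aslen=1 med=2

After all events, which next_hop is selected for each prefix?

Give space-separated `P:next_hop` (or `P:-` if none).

Answer: P0:NH1 P1:NH1

Derivation:
Op 1: best P0=NH4 P1=-
Op 2: best P0=NH4 P1=NH2
Op 3: best P0=NH1 P1=NH2
Op 4: best P0=NH3 P1=NH2
Op 5: best P0=NH0 P1=NH2
Op 6: best P0=NH0 P1=NH2
Op 7: best P0=NH1 P1=NH2
Op 8: best P0=NH1 P1=NH2
Op 9: best P0=NH1 P1=NH2
Op 10: best P0=NH1 P1=NH2
Op 11: best P0=NH1 P1=NH1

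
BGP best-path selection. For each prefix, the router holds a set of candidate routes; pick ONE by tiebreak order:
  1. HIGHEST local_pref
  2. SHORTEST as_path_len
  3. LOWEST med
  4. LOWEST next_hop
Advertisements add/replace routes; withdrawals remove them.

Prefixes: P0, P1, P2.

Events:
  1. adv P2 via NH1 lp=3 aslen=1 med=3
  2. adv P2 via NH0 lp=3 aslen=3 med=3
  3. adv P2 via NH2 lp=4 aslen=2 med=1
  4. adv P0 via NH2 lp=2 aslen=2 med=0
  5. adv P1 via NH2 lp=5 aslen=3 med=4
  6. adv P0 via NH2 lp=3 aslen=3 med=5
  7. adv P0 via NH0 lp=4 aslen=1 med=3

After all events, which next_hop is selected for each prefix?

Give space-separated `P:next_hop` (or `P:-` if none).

Op 1: best P0=- P1=- P2=NH1
Op 2: best P0=- P1=- P2=NH1
Op 3: best P0=- P1=- P2=NH2
Op 4: best P0=NH2 P1=- P2=NH2
Op 5: best P0=NH2 P1=NH2 P2=NH2
Op 6: best P0=NH2 P1=NH2 P2=NH2
Op 7: best P0=NH0 P1=NH2 P2=NH2

Answer: P0:NH0 P1:NH2 P2:NH2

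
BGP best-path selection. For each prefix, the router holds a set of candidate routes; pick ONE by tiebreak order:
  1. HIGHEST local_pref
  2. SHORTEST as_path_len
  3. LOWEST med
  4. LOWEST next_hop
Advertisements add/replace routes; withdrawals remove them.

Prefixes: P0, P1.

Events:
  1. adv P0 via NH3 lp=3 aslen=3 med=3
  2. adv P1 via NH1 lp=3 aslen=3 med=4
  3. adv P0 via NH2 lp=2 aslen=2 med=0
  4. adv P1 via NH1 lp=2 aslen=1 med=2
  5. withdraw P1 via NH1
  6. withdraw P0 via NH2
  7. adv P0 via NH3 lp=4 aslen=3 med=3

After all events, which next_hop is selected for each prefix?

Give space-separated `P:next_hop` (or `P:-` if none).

Answer: P0:NH3 P1:-

Derivation:
Op 1: best P0=NH3 P1=-
Op 2: best P0=NH3 P1=NH1
Op 3: best P0=NH3 P1=NH1
Op 4: best P0=NH3 P1=NH1
Op 5: best P0=NH3 P1=-
Op 6: best P0=NH3 P1=-
Op 7: best P0=NH3 P1=-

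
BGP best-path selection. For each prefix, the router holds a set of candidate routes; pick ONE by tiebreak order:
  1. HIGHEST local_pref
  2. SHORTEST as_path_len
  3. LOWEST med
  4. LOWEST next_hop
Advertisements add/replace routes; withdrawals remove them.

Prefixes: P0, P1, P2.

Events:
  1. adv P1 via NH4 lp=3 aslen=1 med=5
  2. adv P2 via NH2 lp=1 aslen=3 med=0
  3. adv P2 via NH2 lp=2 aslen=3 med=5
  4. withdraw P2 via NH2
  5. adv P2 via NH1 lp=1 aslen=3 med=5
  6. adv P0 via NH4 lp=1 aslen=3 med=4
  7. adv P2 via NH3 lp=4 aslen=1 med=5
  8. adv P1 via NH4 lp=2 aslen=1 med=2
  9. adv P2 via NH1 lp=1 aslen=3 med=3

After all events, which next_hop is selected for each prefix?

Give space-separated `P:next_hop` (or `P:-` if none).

Op 1: best P0=- P1=NH4 P2=-
Op 2: best P0=- P1=NH4 P2=NH2
Op 3: best P0=- P1=NH4 P2=NH2
Op 4: best P0=- P1=NH4 P2=-
Op 5: best P0=- P1=NH4 P2=NH1
Op 6: best P0=NH4 P1=NH4 P2=NH1
Op 7: best P0=NH4 P1=NH4 P2=NH3
Op 8: best P0=NH4 P1=NH4 P2=NH3
Op 9: best P0=NH4 P1=NH4 P2=NH3

Answer: P0:NH4 P1:NH4 P2:NH3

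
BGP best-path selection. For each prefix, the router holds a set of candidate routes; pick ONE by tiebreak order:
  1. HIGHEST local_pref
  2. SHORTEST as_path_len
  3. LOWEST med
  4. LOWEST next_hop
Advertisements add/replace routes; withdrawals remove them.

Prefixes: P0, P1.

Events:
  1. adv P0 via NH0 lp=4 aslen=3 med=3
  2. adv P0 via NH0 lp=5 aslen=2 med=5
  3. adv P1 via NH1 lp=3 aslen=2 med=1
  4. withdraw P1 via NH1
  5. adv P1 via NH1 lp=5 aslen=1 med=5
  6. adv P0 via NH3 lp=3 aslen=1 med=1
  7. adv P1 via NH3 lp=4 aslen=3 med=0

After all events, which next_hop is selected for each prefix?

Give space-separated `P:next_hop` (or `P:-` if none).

Answer: P0:NH0 P1:NH1

Derivation:
Op 1: best P0=NH0 P1=-
Op 2: best P0=NH0 P1=-
Op 3: best P0=NH0 P1=NH1
Op 4: best P0=NH0 P1=-
Op 5: best P0=NH0 P1=NH1
Op 6: best P0=NH0 P1=NH1
Op 7: best P0=NH0 P1=NH1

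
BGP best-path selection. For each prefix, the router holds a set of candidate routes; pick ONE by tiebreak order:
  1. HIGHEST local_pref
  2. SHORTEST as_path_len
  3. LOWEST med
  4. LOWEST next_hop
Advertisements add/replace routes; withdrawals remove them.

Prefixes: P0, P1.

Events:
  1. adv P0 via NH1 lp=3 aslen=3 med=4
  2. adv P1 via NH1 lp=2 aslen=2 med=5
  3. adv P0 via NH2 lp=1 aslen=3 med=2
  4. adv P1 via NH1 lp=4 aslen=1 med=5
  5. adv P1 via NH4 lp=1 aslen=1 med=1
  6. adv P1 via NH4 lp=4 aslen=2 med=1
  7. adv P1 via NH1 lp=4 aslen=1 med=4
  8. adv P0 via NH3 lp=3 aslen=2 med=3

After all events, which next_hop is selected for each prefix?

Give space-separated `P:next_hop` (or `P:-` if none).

Op 1: best P0=NH1 P1=-
Op 2: best P0=NH1 P1=NH1
Op 3: best P0=NH1 P1=NH1
Op 4: best P0=NH1 P1=NH1
Op 5: best P0=NH1 P1=NH1
Op 6: best P0=NH1 P1=NH1
Op 7: best P0=NH1 P1=NH1
Op 8: best P0=NH3 P1=NH1

Answer: P0:NH3 P1:NH1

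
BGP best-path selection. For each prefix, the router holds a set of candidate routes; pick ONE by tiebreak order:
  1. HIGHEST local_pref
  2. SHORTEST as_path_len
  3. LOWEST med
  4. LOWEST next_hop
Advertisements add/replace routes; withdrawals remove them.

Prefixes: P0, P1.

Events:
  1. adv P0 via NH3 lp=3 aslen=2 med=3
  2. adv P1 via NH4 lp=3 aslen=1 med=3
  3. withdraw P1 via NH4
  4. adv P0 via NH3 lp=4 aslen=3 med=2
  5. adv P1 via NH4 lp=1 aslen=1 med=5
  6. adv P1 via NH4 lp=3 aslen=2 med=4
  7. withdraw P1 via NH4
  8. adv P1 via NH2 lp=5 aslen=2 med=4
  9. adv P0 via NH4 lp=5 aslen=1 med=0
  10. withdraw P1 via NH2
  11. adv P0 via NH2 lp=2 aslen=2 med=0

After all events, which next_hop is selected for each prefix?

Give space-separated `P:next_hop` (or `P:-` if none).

Answer: P0:NH4 P1:-

Derivation:
Op 1: best P0=NH3 P1=-
Op 2: best P0=NH3 P1=NH4
Op 3: best P0=NH3 P1=-
Op 4: best P0=NH3 P1=-
Op 5: best P0=NH3 P1=NH4
Op 6: best P0=NH3 P1=NH4
Op 7: best P0=NH3 P1=-
Op 8: best P0=NH3 P1=NH2
Op 9: best P0=NH4 P1=NH2
Op 10: best P0=NH4 P1=-
Op 11: best P0=NH4 P1=-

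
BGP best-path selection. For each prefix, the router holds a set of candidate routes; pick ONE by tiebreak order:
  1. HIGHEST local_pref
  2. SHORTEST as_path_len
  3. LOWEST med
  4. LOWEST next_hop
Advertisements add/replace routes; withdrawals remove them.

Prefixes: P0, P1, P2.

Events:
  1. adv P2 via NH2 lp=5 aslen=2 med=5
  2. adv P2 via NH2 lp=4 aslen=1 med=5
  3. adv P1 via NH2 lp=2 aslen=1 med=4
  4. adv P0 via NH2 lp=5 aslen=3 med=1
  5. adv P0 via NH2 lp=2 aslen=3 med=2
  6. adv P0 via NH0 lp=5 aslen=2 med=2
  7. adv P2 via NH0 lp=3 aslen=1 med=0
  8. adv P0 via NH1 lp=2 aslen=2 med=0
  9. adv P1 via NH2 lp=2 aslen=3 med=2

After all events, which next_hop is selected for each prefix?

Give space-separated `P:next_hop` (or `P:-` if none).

Op 1: best P0=- P1=- P2=NH2
Op 2: best P0=- P1=- P2=NH2
Op 3: best P0=- P1=NH2 P2=NH2
Op 4: best P0=NH2 P1=NH2 P2=NH2
Op 5: best P0=NH2 P1=NH2 P2=NH2
Op 6: best P0=NH0 P1=NH2 P2=NH2
Op 7: best P0=NH0 P1=NH2 P2=NH2
Op 8: best P0=NH0 P1=NH2 P2=NH2
Op 9: best P0=NH0 P1=NH2 P2=NH2

Answer: P0:NH0 P1:NH2 P2:NH2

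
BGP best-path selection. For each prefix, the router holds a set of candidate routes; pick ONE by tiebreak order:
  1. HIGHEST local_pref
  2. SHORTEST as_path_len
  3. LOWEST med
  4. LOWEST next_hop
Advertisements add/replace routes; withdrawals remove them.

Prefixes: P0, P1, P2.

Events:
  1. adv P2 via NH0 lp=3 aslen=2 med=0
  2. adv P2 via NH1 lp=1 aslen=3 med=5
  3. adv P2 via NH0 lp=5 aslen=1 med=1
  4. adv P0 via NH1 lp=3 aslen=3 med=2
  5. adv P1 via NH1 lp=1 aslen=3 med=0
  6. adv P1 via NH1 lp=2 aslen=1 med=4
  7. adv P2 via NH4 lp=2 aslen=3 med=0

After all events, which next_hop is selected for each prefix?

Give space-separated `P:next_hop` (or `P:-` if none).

Answer: P0:NH1 P1:NH1 P2:NH0

Derivation:
Op 1: best P0=- P1=- P2=NH0
Op 2: best P0=- P1=- P2=NH0
Op 3: best P0=- P1=- P2=NH0
Op 4: best P0=NH1 P1=- P2=NH0
Op 5: best P0=NH1 P1=NH1 P2=NH0
Op 6: best P0=NH1 P1=NH1 P2=NH0
Op 7: best P0=NH1 P1=NH1 P2=NH0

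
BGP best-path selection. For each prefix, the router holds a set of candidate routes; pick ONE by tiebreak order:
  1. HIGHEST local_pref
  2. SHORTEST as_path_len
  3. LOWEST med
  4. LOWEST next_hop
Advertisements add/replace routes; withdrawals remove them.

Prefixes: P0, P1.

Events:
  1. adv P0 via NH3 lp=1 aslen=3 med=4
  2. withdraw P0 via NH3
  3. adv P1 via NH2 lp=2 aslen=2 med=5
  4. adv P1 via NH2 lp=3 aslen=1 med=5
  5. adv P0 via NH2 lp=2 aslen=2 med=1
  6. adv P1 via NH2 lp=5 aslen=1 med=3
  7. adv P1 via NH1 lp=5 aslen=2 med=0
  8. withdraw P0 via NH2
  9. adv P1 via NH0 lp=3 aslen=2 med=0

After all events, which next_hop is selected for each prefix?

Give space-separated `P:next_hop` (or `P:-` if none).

Op 1: best P0=NH3 P1=-
Op 2: best P0=- P1=-
Op 3: best P0=- P1=NH2
Op 4: best P0=- P1=NH2
Op 5: best P0=NH2 P1=NH2
Op 6: best P0=NH2 P1=NH2
Op 7: best P0=NH2 P1=NH2
Op 8: best P0=- P1=NH2
Op 9: best P0=- P1=NH2

Answer: P0:- P1:NH2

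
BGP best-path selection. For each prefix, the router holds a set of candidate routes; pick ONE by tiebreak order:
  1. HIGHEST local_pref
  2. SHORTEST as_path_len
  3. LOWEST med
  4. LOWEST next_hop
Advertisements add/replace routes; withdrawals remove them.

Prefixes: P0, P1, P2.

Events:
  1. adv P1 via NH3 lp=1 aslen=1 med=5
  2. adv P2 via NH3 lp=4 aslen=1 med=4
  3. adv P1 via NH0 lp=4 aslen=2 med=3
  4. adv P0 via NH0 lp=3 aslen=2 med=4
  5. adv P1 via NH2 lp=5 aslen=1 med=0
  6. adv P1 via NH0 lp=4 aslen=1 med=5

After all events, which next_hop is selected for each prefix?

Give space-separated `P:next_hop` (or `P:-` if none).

Answer: P0:NH0 P1:NH2 P2:NH3

Derivation:
Op 1: best P0=- P1=NH3 P2=-
Op 2: best P0=- P1=NH3 P2=NH3
Op 3: best P0=- P1=NH0 P2=NH3
Op 4: best P0=NH0 P1=NH0 P2=NH3
Op 5: best P0=NH0 P1=NH2 P2=NH3
Op 6: best P0=NH0 P1=NH2 P2=NH3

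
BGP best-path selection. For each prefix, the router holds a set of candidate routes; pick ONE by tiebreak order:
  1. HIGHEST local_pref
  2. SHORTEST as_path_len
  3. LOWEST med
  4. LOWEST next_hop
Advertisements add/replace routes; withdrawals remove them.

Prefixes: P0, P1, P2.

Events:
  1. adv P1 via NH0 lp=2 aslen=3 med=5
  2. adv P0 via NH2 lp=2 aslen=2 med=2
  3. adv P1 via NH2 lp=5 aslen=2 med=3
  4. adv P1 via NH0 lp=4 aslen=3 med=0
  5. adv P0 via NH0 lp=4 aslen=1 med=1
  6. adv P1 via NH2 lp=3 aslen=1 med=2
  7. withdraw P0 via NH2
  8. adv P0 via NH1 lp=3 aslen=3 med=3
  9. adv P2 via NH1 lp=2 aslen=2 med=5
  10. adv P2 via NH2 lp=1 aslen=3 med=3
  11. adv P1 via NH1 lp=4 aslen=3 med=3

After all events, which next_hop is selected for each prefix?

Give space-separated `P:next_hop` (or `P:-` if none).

Answer: P0:NH0 P1:NH0 P2:NH1

Derivation:
Op 1: best P0=- P1=NH0 P2=-
Op 2: best P0=NH2 P1=NH0 P2=-
Op 3: best P0=NH2 P1=NH2 P2=-
Op 4: best P0=NH2 P1=NH2 P2=-
Op 5: best P0=NH0 P1=NH2 P2=-
Op 6: best P0=NH0 P1=NH0 P2=-
Op 7: best P0=NH0 P1=NH0 P2=-
Op 8: best P0=NH0 P1=NH0 P2=-
Op 9: best P0=NH0 P1=NH0 P2=NH1
Op 10: best P0=NH0 P1=NH0 P2=NH1
Op 11: best P0=NH0 P1=NH0 P2=NH1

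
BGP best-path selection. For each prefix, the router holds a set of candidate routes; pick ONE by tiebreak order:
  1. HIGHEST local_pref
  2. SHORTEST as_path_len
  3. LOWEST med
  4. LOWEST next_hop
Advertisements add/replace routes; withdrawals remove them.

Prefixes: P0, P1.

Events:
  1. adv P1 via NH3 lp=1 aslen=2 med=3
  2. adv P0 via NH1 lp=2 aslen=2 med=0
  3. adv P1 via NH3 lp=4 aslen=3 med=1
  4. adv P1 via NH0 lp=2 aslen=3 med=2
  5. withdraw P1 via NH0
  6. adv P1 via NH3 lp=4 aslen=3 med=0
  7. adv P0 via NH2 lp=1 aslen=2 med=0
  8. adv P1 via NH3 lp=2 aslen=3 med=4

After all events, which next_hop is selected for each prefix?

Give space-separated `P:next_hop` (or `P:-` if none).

Op 1: best P0=- P1=NH3
Op 2: best P0=NH1 P1=NH3
Op 3: best P0=NH1 P1=NH3
Op 4: best P0=NH1 P1=NH3
Op 5: best P0=NH1 P1=NH3
Op 6: best P0=NH1 P1=NH3
Op 7: best P0=NH1 P1=NH3
Op 8: best P0=NH1 P1=NH3

Answer: P0:NH1 P1:NH3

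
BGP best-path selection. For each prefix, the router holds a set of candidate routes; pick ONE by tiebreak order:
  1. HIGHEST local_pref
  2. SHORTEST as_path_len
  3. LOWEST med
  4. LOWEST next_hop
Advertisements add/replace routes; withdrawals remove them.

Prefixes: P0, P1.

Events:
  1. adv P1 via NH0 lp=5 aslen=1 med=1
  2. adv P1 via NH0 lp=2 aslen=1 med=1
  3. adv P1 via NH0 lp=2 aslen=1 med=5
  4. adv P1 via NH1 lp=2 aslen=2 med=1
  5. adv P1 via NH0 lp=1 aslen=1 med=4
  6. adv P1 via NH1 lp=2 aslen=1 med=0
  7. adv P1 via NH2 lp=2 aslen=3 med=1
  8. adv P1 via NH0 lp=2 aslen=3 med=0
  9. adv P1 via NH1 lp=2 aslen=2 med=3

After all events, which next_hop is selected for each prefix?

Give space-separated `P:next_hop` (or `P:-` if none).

Op 1: best P0=- P1=NH0
Op 2: best P0=- P1=NH0
Op 3: best P0=- P1=NH0
Op 4: best P0=- P1=NH0
Op 5: best P0=- P1=NH1
Op 6: best P0=- P1=NH1
Op 7: best P0=- P1=NH1
Op 8: best P0=- P1=NH1
Op 9: best P0=- P1=NH1

Answer: P0:- P1:NH1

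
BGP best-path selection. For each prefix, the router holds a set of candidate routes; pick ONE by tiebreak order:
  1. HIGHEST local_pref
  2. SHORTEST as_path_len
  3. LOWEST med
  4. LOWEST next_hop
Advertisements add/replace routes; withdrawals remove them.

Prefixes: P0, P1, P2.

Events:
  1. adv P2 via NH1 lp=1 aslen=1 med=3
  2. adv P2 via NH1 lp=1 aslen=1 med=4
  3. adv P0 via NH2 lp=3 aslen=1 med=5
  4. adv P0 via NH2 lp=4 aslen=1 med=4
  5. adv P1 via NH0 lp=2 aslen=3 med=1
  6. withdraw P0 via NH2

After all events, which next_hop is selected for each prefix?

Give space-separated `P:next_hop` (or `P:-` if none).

Op 1: best P0=- P1=- P2=NH1
Op 2: best P0=- P1=- P2=NH1
Op 3: best P0=NH2 P1=- P2=NH1
Op 4: best P0=NH2 P1=- P2=NH1
Op 5: best P0=NH2 P1=NH0 P2=NH1
Op 6: best P0=- P1=NH0 P2=NH1

Answer: P0:- P1:NH0 P2:NH1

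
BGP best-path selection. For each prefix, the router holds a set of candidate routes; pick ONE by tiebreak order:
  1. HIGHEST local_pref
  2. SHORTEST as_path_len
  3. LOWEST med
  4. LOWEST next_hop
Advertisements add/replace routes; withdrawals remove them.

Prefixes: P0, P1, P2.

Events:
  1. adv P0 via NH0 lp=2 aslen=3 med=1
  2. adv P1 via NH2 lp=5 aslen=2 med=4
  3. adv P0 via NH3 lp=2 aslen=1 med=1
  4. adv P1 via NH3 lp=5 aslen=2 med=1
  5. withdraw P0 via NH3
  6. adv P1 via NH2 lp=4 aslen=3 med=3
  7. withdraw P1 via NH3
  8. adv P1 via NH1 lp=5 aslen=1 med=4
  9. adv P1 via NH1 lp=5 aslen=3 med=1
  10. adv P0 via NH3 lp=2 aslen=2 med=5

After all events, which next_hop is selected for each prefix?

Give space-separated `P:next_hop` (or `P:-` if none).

Answer: P0:NH3 P1:NH1 P2:-

Derivation:
Op 1: best P0=NH0 P1=- P2=-
Op 2: best P0=NH0 P1=NH2 P2=-
Op 3: best P0=NH3 P1=NH2 P2=-
Op 4: best P0=NH3 P1=NH3 P2=-
Op 5: best P0=NH0 P1=NH3 P2=-
Op 6: best P0=NH0 P1=NH3 P2=-
Op 7: best P0=NH0 P1=NH2 P2=-
Op 8: best P0=NH0 P1=NH1 P2=-
Op 9: best P0=NH0 P1=NH1 P2=-
Op 10: best P0=NH3 P1=NH1 P2=-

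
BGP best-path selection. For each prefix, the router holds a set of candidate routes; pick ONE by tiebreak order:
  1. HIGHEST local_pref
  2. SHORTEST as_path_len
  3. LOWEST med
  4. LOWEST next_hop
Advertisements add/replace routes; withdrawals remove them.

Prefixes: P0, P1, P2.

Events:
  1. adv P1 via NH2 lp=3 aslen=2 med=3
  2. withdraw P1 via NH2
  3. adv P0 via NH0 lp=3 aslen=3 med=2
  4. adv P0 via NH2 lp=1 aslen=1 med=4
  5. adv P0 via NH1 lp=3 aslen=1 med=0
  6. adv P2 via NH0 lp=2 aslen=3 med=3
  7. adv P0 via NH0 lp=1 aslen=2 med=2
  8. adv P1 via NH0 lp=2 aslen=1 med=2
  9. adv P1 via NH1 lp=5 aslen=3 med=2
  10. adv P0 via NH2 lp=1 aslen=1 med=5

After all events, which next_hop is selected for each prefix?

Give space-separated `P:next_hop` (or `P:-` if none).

Answer: P0:NH1 P1:NH1 P2:NH0

Derivation:
Op 1: best P0=- P1=NH2 P2=-
Op 2: best P0=- P1=- P2=-
Op 3: best P0=NH0 P1=- P2=-
Op 4: best P0=NH0 P1=- P2=-
Op 5: best P0=NH1 P1=- P2=-
Op 6: best P0=NH1 P1=- P2=NH0
Op 7: best P0=NH1 P1=- P2=NH0
Op 8: best P0=NH1 P1=NH0 P2=NH0
Op 9: best P0=NH1 P1=NH1 P2=NH0
Op 10: best P0=NH1 P1=NH1 P2=NH0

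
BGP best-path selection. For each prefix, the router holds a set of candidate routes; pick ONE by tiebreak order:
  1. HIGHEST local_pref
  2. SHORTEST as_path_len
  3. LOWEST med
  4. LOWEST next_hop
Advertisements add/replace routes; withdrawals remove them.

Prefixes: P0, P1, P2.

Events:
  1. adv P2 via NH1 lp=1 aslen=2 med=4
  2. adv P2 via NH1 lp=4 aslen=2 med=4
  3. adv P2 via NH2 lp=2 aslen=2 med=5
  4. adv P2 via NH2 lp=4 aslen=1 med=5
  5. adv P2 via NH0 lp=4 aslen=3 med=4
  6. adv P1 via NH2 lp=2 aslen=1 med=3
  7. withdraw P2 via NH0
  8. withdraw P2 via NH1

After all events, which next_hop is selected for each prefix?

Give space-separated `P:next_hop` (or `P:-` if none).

Answer: P0:- P1:NH2 P2:NH2

Derivation:
Op 1: best P0=- P1=- P2=NH1
Op 2: best P0=- P1=- P2=NH1
Op 3: best P0=- P1=- P2=NH1
Op 4: best P0=- P1=- P2=NH2
Op 5: best P0=- P1=- P2=NH2
Op 6: best P0=- P1=NH2 P2=NH2
Op 7: best P0=- P1=NH2 P2=NH2
Op 8: best P0=- P1=NH2 P2=NH2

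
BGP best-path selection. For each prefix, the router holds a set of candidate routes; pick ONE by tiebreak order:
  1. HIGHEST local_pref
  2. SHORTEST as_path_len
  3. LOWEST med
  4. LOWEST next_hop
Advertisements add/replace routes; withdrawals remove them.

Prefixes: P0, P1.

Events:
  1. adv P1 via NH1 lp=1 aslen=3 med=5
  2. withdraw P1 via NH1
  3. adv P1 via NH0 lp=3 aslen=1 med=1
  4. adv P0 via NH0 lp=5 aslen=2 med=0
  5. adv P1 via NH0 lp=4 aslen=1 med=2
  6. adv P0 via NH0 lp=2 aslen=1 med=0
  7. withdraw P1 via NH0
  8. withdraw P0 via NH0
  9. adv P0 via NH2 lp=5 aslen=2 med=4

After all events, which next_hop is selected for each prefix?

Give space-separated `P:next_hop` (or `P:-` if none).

Op 1: best P0=- P1=NH1
Op 2: best P0=- P1=-
Op 3: best P0=- P1=NH0
Op 4: best P0=NH0 P1=NH0
Op 5: best P0=NH0 P1=NH0
Op 6: best P0=NH0 P1=NH0
Op 7: best P0=NH0 P1=-
Op 8: best P0=- P1=-
Op 9: best P0=NH2 P1=-

Answer: P0:NH2 P1:-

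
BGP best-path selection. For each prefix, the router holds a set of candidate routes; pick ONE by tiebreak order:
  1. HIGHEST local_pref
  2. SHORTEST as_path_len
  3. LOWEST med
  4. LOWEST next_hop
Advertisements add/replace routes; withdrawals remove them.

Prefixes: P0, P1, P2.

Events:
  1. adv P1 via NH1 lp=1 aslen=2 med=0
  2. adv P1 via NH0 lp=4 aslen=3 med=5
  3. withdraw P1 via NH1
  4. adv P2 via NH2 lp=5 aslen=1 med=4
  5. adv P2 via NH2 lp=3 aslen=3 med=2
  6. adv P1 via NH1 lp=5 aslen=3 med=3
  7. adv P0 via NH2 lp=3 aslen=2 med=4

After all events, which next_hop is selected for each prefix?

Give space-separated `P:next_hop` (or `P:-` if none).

Op 1: best P0=- P1=NH1 P2=-
Op 2: best P0=- P1=NH0 P2=-
Op 3: best P0=- P1=NH0 P2=-
Op 4: best P0=- P1=NH0 P2=NH2
Op 5: best P0=- P1=NH0 P2=NH2
Op 6: best P0=- P1=NH1 P2=NH2
Op 7: best P0=NH2 P1=NH1 P2=NH2

Answer: P0:NH2 P1:NH1 P2:NH2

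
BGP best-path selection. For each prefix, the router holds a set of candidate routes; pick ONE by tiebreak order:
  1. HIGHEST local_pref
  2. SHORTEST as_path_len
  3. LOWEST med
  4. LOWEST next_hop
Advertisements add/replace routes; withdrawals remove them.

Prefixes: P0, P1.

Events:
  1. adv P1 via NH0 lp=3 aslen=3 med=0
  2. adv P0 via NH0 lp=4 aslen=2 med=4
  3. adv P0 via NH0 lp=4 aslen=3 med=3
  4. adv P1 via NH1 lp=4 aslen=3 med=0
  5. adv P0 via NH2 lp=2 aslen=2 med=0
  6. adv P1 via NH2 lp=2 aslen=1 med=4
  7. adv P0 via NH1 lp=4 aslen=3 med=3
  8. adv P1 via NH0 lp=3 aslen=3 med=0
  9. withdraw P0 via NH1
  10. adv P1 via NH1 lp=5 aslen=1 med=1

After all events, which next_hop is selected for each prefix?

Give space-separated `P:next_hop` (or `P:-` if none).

Answer: P0:NH0 P1:NH1

Derivation:
Op 1: best P0=- P1=NH0
Op 2: best P0=NH0 P1=NH0
Op 3: best P0=NH0 P1=NH0
Op 4: best P0=NH0 P1=NH1
Op 5: best P0=NH0 P1=NH1
Op 6: best P0=NH0 P1=NH1
Op 7: best P0=NH0 P1=NH1
Op 8: best P0=NH0 P1=NH1
Op 9: best P0=NH0 P1=NH1
Op 10: best P0=NH0 P1=NH1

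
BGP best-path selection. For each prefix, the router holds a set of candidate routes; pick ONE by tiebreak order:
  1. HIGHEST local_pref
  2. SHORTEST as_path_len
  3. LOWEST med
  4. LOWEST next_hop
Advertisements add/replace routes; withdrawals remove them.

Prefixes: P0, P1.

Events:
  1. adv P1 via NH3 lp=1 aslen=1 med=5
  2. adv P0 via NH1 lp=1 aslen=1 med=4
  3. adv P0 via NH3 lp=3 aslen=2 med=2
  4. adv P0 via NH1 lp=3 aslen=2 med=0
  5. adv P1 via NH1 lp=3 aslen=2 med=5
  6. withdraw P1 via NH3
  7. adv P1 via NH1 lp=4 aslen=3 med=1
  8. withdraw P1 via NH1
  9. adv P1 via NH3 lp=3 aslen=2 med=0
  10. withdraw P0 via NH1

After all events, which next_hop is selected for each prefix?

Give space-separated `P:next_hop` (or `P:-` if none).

Op 1: best P0=- P1=NH3
Op 2: best P0=NH1 P1=NH3
Op 3: best P0=NH3 P1=NH3
Op 4: best P0=NH1 P1=NH3
Op 5: best P0=NH1 P1=NH1
Op 6: best P0=NH1 P1=NH1
Op 7: best P0=NH1 P1=NH1
Op 8: best P0=NH1 P1=-
Op 9: best P0=NH1 P1=NH3
Op 10: best P0=NH3 P1=NH3

Answer: P0:NH3 P1:NH3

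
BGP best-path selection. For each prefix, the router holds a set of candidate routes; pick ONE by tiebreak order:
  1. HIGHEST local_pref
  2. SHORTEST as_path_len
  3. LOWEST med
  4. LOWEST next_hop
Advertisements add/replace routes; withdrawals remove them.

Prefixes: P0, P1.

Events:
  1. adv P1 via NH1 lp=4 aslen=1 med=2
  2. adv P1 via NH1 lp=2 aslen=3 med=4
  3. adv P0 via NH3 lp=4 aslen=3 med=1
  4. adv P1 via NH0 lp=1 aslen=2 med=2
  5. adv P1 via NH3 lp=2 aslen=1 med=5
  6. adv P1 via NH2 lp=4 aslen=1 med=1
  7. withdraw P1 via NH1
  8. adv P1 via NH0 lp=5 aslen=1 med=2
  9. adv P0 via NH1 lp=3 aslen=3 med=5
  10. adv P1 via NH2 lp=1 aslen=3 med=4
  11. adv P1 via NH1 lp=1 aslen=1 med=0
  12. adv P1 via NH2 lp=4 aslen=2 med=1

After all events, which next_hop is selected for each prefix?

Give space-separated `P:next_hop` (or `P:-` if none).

Op 1: best P0=- P1=NH1
Op 2: best P0=- P1=NH1
Op 3: best P0=NH3 P1=NH1
Op 4: best P0=NH3 P1=NH1
Op 5: best P0=NH3 P1=NH3
Op 6: best P0=NH3 P1=NH2
Op 7: best P0=NH3 P1=NH2
Op 8: best P0=NH3 P1=NH0
Op 9: best P0=NH3 P1=NH0
Op 10: best P0=NH3 P1=NH0
Op 11: best P0=NH3 P1=NH0
Op 12: best P0=NH3 P1=NH0

Answer: P0:NH3 P1:NH0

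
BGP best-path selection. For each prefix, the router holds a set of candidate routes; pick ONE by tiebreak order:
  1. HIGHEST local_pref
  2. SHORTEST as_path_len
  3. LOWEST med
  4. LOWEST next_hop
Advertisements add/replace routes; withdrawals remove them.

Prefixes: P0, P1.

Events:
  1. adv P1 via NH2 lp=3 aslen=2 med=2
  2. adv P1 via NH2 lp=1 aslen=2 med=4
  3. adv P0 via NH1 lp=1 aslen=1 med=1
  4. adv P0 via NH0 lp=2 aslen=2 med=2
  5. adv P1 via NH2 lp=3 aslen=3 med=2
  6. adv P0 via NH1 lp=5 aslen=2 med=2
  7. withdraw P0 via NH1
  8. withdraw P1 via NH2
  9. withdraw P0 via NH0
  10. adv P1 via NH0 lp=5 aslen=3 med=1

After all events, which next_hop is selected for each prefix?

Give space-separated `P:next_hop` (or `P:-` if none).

Op 1: best P0=- P1=NH2
Op 2: best P0=- P1=NH2
Op 3: best P0=NH1 P1=NH2
Op 4: best P0=NH0 P1=NH2
Op 5: best P0=NH0 P1=NH2
Op 6: best P0=NH1 P1=NH2
Op 7: best P0=NH0 P1=NH2
Op 8: best P0=NH0 P1=-
Op 9: best P0=- P1=-
Op 10: best P0=- P1=NH0

Answer: P0:- P1:NH0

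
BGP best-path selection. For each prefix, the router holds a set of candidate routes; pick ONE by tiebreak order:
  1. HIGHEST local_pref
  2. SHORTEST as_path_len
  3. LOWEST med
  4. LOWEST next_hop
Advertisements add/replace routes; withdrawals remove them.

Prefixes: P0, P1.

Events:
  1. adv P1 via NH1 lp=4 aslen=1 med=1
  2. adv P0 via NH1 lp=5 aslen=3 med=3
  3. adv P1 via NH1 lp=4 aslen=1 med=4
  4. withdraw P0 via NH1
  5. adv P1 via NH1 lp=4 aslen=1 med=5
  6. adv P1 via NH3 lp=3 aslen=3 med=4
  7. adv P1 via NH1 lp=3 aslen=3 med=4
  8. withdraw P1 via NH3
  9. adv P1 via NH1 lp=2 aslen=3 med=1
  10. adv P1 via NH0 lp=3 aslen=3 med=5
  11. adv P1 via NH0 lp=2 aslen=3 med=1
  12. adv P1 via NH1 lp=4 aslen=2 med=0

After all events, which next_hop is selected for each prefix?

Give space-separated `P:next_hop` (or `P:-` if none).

Answer: P0:- P1:NH1

Derivation:
Op 1: best P0=- P1=NH1
Op 2: best P0=NH1 P1=NH1
Op 3: best P0=NH1 P1=NH1
Op 4: best P0=- P1=NH1
Op 5: best P0=- P1=NH1
Op 6: best P0=- P1=NH1
Op 7: best P0=- P1=NH1
Op 8: best P0=- P1=NH1
Op 9: best P0=- P1=NH1
Op 10: best P0=- P1=NH0
Op 11: best P0=- P1=NH0
Op 12: best P0=- P1=NH1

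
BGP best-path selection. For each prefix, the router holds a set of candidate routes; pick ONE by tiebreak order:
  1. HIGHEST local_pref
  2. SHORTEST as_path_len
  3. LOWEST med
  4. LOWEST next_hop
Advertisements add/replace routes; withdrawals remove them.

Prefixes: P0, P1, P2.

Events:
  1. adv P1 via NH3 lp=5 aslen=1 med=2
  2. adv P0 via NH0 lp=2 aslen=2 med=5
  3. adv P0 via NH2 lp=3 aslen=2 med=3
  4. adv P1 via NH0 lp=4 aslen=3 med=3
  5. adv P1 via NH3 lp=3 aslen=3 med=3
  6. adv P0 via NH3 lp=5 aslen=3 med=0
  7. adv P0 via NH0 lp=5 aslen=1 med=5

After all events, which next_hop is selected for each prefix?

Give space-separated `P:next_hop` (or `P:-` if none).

Answer: P0:NH0 P1:NH0 P2:-

Derivation:
Op 1: best P0=- P1=NH3 P2=-
Op 2: best P0=NH0 P1=NH3 P2=-
Op 3: best P0=NH2 P1=NH3 P2=-
Op 4: best P0=NH2 P1=NH3 P2=-
Op 5: best P0=NH2 P1=NH0 P2=-
Op 6: best P0=NH3 P1=NH0 P2=-
Op 7: best P0=NH0 P1=NH0 P2=-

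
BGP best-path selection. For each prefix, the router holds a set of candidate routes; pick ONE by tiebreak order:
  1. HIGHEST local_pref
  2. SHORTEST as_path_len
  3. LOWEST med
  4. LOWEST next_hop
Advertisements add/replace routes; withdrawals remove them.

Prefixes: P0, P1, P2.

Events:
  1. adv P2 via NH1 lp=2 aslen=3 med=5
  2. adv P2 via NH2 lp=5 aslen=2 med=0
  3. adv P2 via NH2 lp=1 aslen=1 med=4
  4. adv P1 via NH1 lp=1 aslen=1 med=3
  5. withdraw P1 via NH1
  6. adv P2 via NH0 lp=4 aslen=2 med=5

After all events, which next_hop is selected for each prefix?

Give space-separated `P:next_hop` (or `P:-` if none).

Answer: P0:- P1:- P2:NH0

Derivation:
Op 1: best P0=- P1=- P2=NH1
Op 2: best P0=- P1=- P2=NH2
Op 3: best P0=- P1=- P2=NH1
Op 4: best P0=- P1=NH1 P2=NH1
Op 5: best P0=- P1=- P2=NH1
Op 6: best P0=- P1=- P2=NH0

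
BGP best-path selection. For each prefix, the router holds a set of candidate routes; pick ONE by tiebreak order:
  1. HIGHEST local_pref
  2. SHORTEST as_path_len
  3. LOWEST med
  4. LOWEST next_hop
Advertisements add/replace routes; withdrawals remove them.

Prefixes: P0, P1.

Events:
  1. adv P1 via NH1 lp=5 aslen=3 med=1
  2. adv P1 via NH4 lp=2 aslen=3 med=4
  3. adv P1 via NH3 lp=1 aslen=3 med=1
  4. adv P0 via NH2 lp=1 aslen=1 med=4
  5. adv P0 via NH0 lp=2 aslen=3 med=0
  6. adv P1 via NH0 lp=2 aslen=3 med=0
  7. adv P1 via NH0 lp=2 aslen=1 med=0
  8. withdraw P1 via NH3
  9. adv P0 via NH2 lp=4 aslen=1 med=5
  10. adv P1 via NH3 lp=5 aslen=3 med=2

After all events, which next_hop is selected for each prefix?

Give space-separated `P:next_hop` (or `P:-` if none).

Answer: P0:NH2 P1:NH1

Derivation:
Op 1: best P0=- P1=NH1
Op 2: best P0=- P1=NH1
Op 3: best P0=- P1=NH1
Op 4: best P0=NH2 P1=NH1
Op 5: best P0=NH0 P1=NH1
Op 6: best P0=NH0 P1=NH1
Op 7: best P0=NH0 P1=NH1
Op 8: best P0=NH0 P1=NH1
Op 9: best P0=NH2 P1=NH1
Op 10: best P0=NH2 P1=NH1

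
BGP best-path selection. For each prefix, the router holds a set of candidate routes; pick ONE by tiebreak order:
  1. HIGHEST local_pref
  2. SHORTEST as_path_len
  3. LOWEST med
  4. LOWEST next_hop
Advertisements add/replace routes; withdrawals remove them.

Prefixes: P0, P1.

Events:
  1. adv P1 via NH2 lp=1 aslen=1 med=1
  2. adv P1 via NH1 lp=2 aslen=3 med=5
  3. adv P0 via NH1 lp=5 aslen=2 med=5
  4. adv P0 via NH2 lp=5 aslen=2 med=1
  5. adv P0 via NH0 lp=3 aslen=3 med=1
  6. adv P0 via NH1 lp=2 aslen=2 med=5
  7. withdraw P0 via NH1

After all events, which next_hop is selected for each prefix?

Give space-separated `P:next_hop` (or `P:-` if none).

Op 1: best P0=- P1=NH2
Op 2: best P0=- P1=NH1
Op 3: best P0=NH1 P1=NH1
Op 4: best P0=NH2 P1=NH1
Op 5: best P0=NH2 P1=NH1
Op 6: best P0=NH2 P1=NH1
Op 7: best P0=NH2 P1=NH1

Answer: P0:NH2 P1:NH1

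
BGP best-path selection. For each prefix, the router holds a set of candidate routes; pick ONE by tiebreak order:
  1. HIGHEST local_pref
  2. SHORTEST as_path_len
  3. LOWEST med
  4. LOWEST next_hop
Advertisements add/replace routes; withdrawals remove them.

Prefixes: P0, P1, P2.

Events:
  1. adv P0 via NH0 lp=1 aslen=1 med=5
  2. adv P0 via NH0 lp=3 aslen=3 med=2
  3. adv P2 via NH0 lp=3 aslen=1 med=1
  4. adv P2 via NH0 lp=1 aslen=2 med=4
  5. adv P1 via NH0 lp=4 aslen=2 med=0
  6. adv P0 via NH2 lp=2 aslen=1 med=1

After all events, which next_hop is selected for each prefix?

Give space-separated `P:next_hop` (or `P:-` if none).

Answer: P0:NH0 P1:NH0 P2:NH0

Derivation:
Op 1: best P0=NH0 P1=- P2=-
Op 2: best P0=NH0 P1=- P2=-
Op 3: best P0=NH0 P1=- P2=NH0
Op 4: best P0=NH0 P1=- P2=NH0
Op 5: best P0=NH0 P1=NH0 P2=NH0
Op 6: best P0=NH0 P1=NH0 P2=NH0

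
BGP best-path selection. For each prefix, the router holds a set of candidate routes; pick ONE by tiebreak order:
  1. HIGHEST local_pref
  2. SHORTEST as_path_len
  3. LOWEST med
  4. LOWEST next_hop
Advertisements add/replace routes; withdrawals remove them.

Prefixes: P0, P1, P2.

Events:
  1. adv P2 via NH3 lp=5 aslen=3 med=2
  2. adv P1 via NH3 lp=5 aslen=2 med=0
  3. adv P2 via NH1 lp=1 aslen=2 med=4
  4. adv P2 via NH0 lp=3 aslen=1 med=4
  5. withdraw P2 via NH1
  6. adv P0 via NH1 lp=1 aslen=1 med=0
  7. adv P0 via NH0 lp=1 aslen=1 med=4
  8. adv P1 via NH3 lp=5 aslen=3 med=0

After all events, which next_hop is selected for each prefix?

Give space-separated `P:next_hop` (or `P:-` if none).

Op 1: best P0=- P1=- P2=NH3
Op 2: best P0=- P1=NH3 P2=NH3
Op 3: best P0=- P1=NH3 P2=NH3
Op 4: best P0=- P1=NH3 P2=NH3
Op 5: best P0=- P1=NH3 P2=NH3
Op 6: best P0=NH1 P1=NH3 P2=NH3
Op 7: best P0=NH1 P1=NH3 P2=NH3
Op 8: best P0=NH1 P1=NH3 P2=NH3

Answer: P0:NH1 P1:NH3 P2:NH3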